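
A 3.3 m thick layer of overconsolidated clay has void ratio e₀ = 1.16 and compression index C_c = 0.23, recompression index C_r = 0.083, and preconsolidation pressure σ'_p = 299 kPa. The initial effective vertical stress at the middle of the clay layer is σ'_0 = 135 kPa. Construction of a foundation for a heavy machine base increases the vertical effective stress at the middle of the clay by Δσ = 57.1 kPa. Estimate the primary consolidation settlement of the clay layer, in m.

S_c ≈ 0.0194 m

Final effective stress: σ'_f = 135 + 57.1 = 192.1 kPa.
σ'_f = 192.1 ≤ σ'_p = 299 kPa, so the clay remains overconsolidated and only the recompression index applies:
S_c = C_r·H/(1+e₀)·log₁₀(σ'_f/σ'_0) = 0.083×3.3/2.16×log₁₀(192.1/135)
    = 0.12681 × 0.15319 = 0.01943 m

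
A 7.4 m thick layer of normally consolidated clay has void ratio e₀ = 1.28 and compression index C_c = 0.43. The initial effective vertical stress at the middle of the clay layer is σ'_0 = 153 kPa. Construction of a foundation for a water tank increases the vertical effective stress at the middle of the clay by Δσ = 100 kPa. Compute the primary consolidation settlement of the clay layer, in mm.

Final effective stress: σ'_f = σ'_0 + Δσ = 153 + 100 = 253 kPa.
Normally consolidated clay, so the full stress increment lies on the virgin compression line:
S_c = C_c·H/(1+e₀)·log₁₀(σ'_f/σ'_0) = 0.43×7.4/(1+1.28)×log₁₀(253/153)
    = 1.3956 × 0.21843 = 0.3048 m

S_c ≈ 305 mm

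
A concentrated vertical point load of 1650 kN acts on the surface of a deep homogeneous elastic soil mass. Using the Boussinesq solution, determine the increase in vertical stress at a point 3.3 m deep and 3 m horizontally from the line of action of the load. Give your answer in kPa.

Boussinesq vertical stress below a point load on an elastic half-space:
Δσ_z = 3P/(2πz²) · [1 + (r/z)²]^(−5/2)
r/z = 3/3.3 = 0.90909; [1+(r/z)²]^(−5/2) = 0.22181.
Δσ_z = 3×1650/(2π×3.3²) × 0.22181 = 72.343 × 0.22181 = 16.05 kPa

Δσ_z ≈ 16 kPa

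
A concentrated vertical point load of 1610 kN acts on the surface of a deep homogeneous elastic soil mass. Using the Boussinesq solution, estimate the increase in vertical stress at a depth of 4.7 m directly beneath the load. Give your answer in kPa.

Boussinesq vertical stress below a point load on an elastic half-space:
Δσ_z = 3P/(2πz²) · [1 + (r/z)²]^(−5/2)
r/z = 0/4.7 = 0; [1+(r/z)²]^(−5/2) = 1.
Δσ_z = 3×1610/(2π×4.7²) × 1 = 34.799 × 1 = 34.8 kPa

Δσ_z ≈ 34.8 kPa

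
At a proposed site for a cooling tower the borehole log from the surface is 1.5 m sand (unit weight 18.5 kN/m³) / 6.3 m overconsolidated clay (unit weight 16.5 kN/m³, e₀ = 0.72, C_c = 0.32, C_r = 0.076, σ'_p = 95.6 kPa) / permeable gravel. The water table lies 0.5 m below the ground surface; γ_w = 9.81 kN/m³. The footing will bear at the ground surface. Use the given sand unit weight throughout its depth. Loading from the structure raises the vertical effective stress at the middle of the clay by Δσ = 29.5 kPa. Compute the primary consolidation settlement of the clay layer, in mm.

S_c ≈ 68.1 mm

Mid-depth of clay below the ground surface: z = 1.5 + 6.3/2 = 4.65 m.
Total vertical stress at mid-clay: σ_v = 18.5×1.5 + 16.5×3.15 = 79.725 kPa.
Pore pressure: u = 9.81×(4.65 − 0.5) = 40.712 kPa.
Initial effective stress: σ'_0 = σ_v − u = 79.725 − 40.712 = 39.013 kPa.
Final effective stress: σ'_f = 39.013 + 29.5 = 68.513 kPa.
σ'_f = 68.513 ≤ σ'_p = 95.6 kPa, so the clay remains overconsolidated and only the recompression index applies:
S_c = C_r·H/(1+e₀)·log₁₀(σ'_f/σ'_0) = 0.076×6.3/1.72×log₁₀(68.513/39.013)
    = 0.27837 × 0.24456 = 0.06808 m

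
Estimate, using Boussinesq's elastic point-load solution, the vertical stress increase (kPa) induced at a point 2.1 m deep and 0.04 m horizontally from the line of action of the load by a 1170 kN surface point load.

Δσ_z ≈ 127 kPa

Boussinesq vertical stress below a point load on an elastic half-space:
Δσ_z = 3P/(2πz²) · [1 + (r/z)²]^(−5/2)
r/z = 0.04/2.1 = 0.019048; [1+(r/z)²]^(−5/2) = 0.99909.
Δσ_z = 3×1170/(2π×2.1²) × 0.99909 = 126.67 × 0.99909 = 126.6 kPa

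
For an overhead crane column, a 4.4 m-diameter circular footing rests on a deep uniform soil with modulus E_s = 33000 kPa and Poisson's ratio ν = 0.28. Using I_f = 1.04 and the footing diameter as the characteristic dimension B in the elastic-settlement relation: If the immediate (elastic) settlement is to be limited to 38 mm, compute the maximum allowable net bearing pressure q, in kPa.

q ≈ 297 kPa

S_e = q·B·(1−ν²)/E_s · I_f  ⇒  q = S_e·E_s / (B·(1−ν²)·I_f).
q = 0.038 × 33000 / (4.4 × 0.9216 × 1.04) = 297.4 kPa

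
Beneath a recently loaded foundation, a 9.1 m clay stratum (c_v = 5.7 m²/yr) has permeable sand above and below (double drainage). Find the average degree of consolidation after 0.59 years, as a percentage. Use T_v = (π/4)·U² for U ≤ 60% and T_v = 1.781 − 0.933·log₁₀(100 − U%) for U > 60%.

U ≈ 45.5 %

Drainage path length: H_d = H/2 = 4.55 m (double drainage).
T_v = c_v·t/H_d² = 5.7×0.59/4.55² = 0.16244.
T_v = 0.16244 corresponds to the U ≤ 60% branch:
U = √(4T_v/π) = 0.4548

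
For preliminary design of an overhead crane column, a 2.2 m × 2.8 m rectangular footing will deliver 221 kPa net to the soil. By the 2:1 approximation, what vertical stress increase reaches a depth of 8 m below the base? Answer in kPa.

Δσ_z ≈ 12.4 kPa

By the 2:1 method the load spreads at 1 horizontal : 2 vertical, so at depth z the loaded area has grown by z in each plan dimension:
Δσ = qBL/((B+z)(L+z)) = 221×2.2×2.8/((2.2+8)(2.8+8)) = 12.358 kPa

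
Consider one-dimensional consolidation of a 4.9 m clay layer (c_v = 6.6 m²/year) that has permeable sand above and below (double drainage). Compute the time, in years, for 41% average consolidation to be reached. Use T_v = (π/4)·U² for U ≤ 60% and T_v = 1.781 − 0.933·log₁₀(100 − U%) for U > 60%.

Drainage path length: H_d = H/2 = 2.45 m (double drainage).
U ≤ 60%: T_v = (π/4)·U² = (π/4)×0.41² = 0.13203.
t = T_v·H_d²/c_v = 0.13203×2.45²/6.6 = 0.1201 years.

t ≈ 0.12 years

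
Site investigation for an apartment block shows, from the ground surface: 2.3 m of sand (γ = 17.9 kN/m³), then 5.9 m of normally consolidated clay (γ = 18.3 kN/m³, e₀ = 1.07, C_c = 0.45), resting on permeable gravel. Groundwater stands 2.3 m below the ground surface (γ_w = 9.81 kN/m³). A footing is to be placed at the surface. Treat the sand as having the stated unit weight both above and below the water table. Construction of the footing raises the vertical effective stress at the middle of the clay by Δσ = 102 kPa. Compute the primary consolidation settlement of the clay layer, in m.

Mid-depth of clay below the ground surface: z = 2.3 + 5.9/2 = 5.25 m.
Total vertical stress at mid-clay: σ_v = 17.9×2.3 + 18.3×2.95 = 95.155 kPa.
Pore pressure: u = 9.81×(5.25 − 2.3) = 28.94 kPa.
Initial effective stress: σ'_0 = σ_v − u = 95.155 − 28.94 = 66.215 kPa.
Final effective stress: σ'_f = σ'_0 + Δσ = 66.215 + 102 = 168.22 kPa.
Normally consolidated clay, so the full stress increment lies on the virgin compression line:
S_c = C_c·H/(1+e₀)·log₁₀(σ'_f/σ'_0) = 0.45×5.9/(1+1.07)×log₁₀(168.22/66.215)
    = 1.2826 × 0.40492 = 0.5194 m

S_c ≈ 0.519 m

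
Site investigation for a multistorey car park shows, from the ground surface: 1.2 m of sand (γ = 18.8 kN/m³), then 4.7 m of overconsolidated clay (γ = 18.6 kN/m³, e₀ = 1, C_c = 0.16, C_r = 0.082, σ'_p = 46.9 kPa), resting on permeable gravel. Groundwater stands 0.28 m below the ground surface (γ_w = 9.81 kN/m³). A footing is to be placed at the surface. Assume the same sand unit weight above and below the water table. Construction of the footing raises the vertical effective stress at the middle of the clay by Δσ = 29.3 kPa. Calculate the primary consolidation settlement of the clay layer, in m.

S_c ≈ 0.0759 m

Mid-depth of clay below the ground surface: z = 1.2 + 4.7/2 = 3.55 m.
Total vertical stress at mid-clay: σ_v = 18.8×1.2 + 18.6×2.35 = 66.27 kPa.
Pore pressure: u = 9.81×(3.55 − 0.28) = 32.079 kPa.
Initial effective stress: σ'_0 = σ_v − u = 66.27 − 32.079 = 34.191 kPa.
Final effective stress: σ'_f = 34.191 + 29.3 = 63.491 kPa.
σ'_f = 63.491 > σ'_p = 46.9 kPa, so the stress path crosses the preconsolidation pressure — recompression up to σ'_p, then virgin compression beyond:
S_c = H/(1+e₀)·[C_r·log₁₀(σ'_p/σ'_0) + C_c·log₁₀(σ'_f/σ'_p)]
    = 4.7/2 × [0.082×log₁₀(46.9/34.191) + 0.16×log₁₀(63.491/46.9)]
    = 2.35 × [0.011255 + 0.021046] = 0.07591 m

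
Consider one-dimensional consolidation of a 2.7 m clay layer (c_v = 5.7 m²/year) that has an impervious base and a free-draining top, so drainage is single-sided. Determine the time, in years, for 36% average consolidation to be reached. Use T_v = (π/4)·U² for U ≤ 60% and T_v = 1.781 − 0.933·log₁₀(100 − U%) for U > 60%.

t ≈ 0.13 years

Drainage path length: H_d = H = 2.7 m (single drainage).
U ≤ 60%: T_v = (π/4)·U² = (π/4)×0.36² = 0.10179.
t = T_v·H_d²/c_v = 0.10179×2.7²/5.7 = 0.1302 years.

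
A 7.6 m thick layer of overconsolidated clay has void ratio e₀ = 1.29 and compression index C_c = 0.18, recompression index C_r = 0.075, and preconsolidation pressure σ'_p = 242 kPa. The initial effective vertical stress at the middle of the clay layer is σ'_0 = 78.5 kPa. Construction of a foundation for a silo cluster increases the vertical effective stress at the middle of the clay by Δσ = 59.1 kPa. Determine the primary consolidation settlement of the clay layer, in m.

S_c ≈ 0.0607 m

Final effective stress: σ'_f = 78.5 + 59.1 = 137.6 kPa.
σ'_f = 137.6 ≤ σ'_p = 242 kPa, so the clay remains overconsolidated and only the recompression index applies:
S_c = C_r·H/(1+e₀)·log₁₀(σ'_f/σ'_0) = 0.075×7.6/2.29×log₁₀(137.6/78.5)
    = 0.24891 × 0.24375 = 0.06067 m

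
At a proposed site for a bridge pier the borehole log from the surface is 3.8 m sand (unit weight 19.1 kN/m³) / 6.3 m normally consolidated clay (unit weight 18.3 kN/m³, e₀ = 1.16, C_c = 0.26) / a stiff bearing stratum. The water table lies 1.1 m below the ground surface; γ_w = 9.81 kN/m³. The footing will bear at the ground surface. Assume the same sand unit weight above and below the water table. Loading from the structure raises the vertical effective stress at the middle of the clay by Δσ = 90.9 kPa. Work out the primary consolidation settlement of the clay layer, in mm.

S_c ≈ 267 mm

Mid-depth of clay below the ground surface: z = 3.8 + 6.3/2 = 6.95 m.
Total vertical stress at mid-clay: σ_v = 19.1×3.8 + 18.3×3.15 = 130.22 kPa.
Pore pressure: u = 9.81×(6.95 − 1.1) = 57.389 kPa.
Initial effective stress: σ'_0 = σ_v − u = 130.22 − 57.389 = 72.831 kPa.
Final effective stress: σ'_f = σ'_0 + Δσ = 72.831 + 90.9 = 163.73 kPa.
Normally consolidated clay, so the full stress increment lies on the virgin compression line:
S_c = C_c·H/(1+e₀)·log₁₀(σ'_f/σ'_0) = 0.26×6.3/(1+1.16)×log₁₀(163.73/72.831)
    = 0.75833 × 0.35181 = 0.2668 m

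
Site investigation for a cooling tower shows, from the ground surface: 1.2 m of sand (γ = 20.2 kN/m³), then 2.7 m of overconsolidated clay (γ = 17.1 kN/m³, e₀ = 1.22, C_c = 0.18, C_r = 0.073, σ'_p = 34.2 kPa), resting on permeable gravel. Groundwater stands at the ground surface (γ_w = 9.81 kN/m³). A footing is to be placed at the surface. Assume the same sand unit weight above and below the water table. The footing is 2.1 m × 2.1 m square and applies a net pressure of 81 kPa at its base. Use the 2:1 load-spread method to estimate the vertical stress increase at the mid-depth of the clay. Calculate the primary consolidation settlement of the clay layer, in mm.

S_c ≈ 28.5 mm

Mid-depth of clay below the ground surface: z = 1.2 + 2.7/2 = 2.55 m.
Total vertical stress at mid-clay: σ_v = 20.2×1.2 + 17.1×1.35 = 47.325 kPa.
Pore pressure: u = 9.81×(2.55 − 0) = 25.015 kPa.
Initial effective stress: σ'_0 = σ_v − u = 47.325 − 25.015 = 22.31 kPa.
Stress increase at mid-clay by the 2:1 spreading method:
Δσ = qBL/((B+z)(L+z)) = 81×2.1×2.1/((2.1+2.55)(2.1+2.55)) = 16.52 kPa
Final effective stress: σ'_f = 22.31 + 16.52 = 38.83 kPa.
σ'_f = 38.83 > σ'_p = 34.2 kPa, so the stress path crosses the preconsolidation pressure — recompression up to σ'_p, then virgin compression beyond:
S_c = H/(1+e₀)·[C_r·log₁₀(σ'_p/σ'_0) + C_c·log₁₀(σ'_f/σ'_p)]
    = 2.7/2.22 × [0.073×log₁₀(34.2/22.31) + 0.18×log₁₀(38.83/34.2)]
    = 1.2162 × [0.013543 + 0.0099254] = 0.02854 m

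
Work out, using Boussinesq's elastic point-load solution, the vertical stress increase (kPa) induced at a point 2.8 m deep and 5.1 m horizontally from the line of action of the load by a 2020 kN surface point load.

Δσ_z ≈ 3.18 kPa

Boussinesq vertical stress below a point load on an elastic half-space:
Δσ_z = 3P/(2πz²) · [1 + (r/z)²]^(−5/2)
r/z = 5.1/2.8 = 1.8214; [1+(r/z)²]^(−5/2) = 0.025816.
Δσ_z = 3×2020/(2π×2.8²) × 0.025816 = 123.02 × 0.025816 = 3.176 kPa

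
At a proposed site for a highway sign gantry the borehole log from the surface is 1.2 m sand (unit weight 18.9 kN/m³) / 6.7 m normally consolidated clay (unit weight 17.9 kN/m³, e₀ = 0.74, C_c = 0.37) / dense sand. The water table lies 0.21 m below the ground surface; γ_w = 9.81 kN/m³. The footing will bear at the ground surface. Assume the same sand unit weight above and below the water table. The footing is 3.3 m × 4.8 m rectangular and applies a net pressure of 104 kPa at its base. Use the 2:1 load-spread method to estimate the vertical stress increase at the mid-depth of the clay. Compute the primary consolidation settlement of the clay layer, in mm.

S_c ≈ 275 mm

Mid-depth of clay below the ground surface: z = 1.2 + 6.7/2 = 4.55 m.
Total vertical stress at mid-clay: σ_v = 18.9×1.2 + 17.9×3.35 = 82.645 kPa.
Pore pressure: u = 9.81×(4.55 − 0.21) = 42.575 kPa.
Initial effective stress: σ'_0 = σ_v − u = 82.645 − 42.575 = 40.07 kPa.
Stress increase at mid-clay by the 2:1 spreading method:
Δσ = qBL/((B+z)(L+z)) = 104×3.3×4.8/((3.3+4.55)(4.8+4.55)) = 22.444 kPa
Final effective stress: σ'_f = σ'_0 + Δσ = 40.07 + 22.444 = 62.514 kPa.
Normally consolidated clay, so the full stress increment lies on the virgin compression line:
S_c = C_c·H/(1+e₀)·log₁₀(σ'_f/σ'_0) = 0.37×6.7/(1+0.74)×log₁₀(62.514/40.07)
    = 1.4247 × 0.19316 = 0.2752 m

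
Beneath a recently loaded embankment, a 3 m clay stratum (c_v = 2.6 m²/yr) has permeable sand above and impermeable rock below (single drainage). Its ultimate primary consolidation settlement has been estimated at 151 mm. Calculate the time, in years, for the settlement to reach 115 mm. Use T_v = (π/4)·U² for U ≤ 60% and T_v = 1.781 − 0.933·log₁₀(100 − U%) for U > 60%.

Drainage path length: H_d = H = 3 m (single drainage).
U = S(t)/S_ult = 115/151 = 0.7616.
U > 60%: T_v = 1.781 − 0.933·log₁₀(100 − 76.159) = 0.49596.
t = T_v·H_d²/c_v = 0.49596×3²/2.6 = 1.717 years.

t ≈ 1.72 years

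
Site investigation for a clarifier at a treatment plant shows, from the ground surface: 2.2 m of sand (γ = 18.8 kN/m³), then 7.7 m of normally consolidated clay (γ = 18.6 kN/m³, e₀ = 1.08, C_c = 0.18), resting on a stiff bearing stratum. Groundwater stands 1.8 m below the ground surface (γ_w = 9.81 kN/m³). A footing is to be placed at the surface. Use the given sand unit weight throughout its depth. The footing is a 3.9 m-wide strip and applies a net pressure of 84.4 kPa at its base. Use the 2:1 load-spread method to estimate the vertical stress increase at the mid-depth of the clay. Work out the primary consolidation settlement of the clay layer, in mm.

S_c ≈ 110 mm

Mid-depth of clay below the ground surface: z = 2.2 + 7.7/2 = 6.05 m.
Total vertical stress at mid-clay: σ_v = 18.8×2.2 + 18.6×3.85 = 112.97 kPa.
Pore pressure: u = 9.81×(6.05 − 1.8) = 41.693 kPa.
Initial effective stress: σ'_0 = σ_v − u = 112.97 − 41.693 = 71.277 kPa.
Stress increase at mid-clay by the 2:1 spreading method:
Δσ = qB/(B+z) = 84.4×3.9/(3.9+6.05) = 33.081 kPa
Final effective stress: σ'_f = σ'_0 + Δσ = 71.277 + 33.081 = 104.36 kPa.
Normally consolidated clay, so the full stress increment lies on the virgin compression line:
S_c = C_c·H/(1+e₀)·log₁₀(σ'_f/σ'_0) = 0.18×7.7/(1+1.08)×log₁₀(104.36/71.277)
    = 0.66635 × 0.16558 = 0.1103 m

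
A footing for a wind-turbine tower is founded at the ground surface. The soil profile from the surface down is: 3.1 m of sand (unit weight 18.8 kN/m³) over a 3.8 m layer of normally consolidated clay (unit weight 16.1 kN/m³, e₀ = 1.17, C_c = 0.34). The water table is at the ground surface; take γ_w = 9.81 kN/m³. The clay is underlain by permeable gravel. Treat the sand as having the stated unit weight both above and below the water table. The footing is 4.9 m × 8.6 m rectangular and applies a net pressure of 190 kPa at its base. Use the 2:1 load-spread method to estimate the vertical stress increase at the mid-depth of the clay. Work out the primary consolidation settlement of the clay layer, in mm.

Mid-depth of clay below the ground surface: z = 3.1 + 3.8/2 = 5 m.
Total vertical stress at mid-clay: σ_v = 18.8×3.1 + 16.1×1.9 = 88.87 kPa.
Pore pressure: u = 9.81×(5 − 0) = 49.05 kPa.
Initial effective stress: σ'_0 = σ_v − u = 88.87 − 49.05 = 39.82 kPa.
Stress increase at mid-clay by the 2:1 spreading method:
Δσ = qBL/((B+z)(L+z)) = 190×4.9×8.6/((4.9+5)(8.6+5)) = 59.467 kPa
Final effective stress: σ'_f = σ'_0 + Δσ = 39.82 + 59.467 = 99.287 kPa.
Normally consolidated clay, so the full stress increment lies on the virgin compression line:
S_c = C_c·H/(1+e₀)·log₁₀(σ'_f/σ'_0) = 0.34×3.8/(1+1.17)×log₁₀(99.287/39.82)
    = 0.59539 × 0.39679 = 0.2362 m

S_c ≈ 236 mm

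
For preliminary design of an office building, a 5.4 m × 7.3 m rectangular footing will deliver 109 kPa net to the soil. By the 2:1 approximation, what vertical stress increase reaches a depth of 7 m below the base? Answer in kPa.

By the 2:1 method the load spreads at 1 horizontal : 2 vertical, so at depth z the loaded area has grown by z in each plan dimension:
Δσ = qBL/((B+z)(L+z)) = 109×5.4×7.3/((5.4+7)(7.3+7)) = 24.232 kPa

Δσ_z ≈ 24.2 kPa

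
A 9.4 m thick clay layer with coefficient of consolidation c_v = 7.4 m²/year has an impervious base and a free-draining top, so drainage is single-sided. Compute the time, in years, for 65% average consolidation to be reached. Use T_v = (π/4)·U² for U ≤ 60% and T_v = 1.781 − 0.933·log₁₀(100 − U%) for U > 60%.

Drainage path length: H_d = H = 9.4 m (single drainage).
U > 60%: T_v = 1.781 − 0.933·log₁₀(100 − 65) = 0.34038.
t = T_v·H_d²/c_v = 0.34038×9.4²/7.4 = 4.064 years.

t ≈ 4.06 years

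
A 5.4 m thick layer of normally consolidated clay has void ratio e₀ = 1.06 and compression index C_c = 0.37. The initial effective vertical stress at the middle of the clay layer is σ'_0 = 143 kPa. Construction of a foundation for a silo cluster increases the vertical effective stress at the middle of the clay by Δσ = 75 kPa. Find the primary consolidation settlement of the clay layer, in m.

S_c ≈ 0.178 m

Final effective stress: σ'_f = σ'_0 + Δσ = 143 + 75 = 218 kPa.
Normally consolidated clay, so the full stress increment lies on the virgin compression line:
S_c = C_c·H/(1+e₀)·log₁₀(σ'_f/σ'_0) = 0.37×5.4/(1+1.06)×log₁₀(218/143)
    = 0.9699 × 0.18312 = 0.1776 m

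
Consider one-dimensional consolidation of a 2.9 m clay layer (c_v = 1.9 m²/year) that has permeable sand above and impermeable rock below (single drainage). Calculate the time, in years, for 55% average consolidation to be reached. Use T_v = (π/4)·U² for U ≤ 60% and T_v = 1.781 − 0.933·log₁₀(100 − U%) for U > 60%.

t ≈ 1.05 years

Drainage path length: H_d = H = 2.9 m (single drainage).
U ≤ 60%: T_v = (π/4)·U² = (π/4)×0.55² = 0.23758.
t = T_v·H_d²/c_v = 0.23758×2.9²/1.9 = 1.052 years.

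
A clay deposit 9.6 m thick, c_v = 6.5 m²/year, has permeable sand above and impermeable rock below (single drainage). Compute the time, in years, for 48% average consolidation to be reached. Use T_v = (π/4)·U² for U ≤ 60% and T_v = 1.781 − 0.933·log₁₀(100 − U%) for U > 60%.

Drainage path length: H_d = H = 9.6 m (single drainage).
U ≤ 60%: T_v = (π/4)·U² = (π/4)×0.48² = 0.18096.
t = T_v·H_d²/c_v = 0.18096×9.6²/6.5 = 2.566 years.

t ≈ 2.57 years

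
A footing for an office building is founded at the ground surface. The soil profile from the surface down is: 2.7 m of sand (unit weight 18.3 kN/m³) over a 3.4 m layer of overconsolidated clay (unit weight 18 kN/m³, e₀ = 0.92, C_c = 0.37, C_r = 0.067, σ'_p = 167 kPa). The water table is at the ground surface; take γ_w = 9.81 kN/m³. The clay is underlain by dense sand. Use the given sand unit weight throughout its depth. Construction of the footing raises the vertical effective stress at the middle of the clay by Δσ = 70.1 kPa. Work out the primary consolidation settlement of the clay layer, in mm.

Mid-depth of clay below the ground surface: z = 2.7 + 3.4/2 = 4.4 m.
Total vertical stress at mid-clay: σ_v = 18.3×2.7 + 18×1.7 = 80.01 kPa.
Pore pressure: u = 9.81×(4.4 − 0) = 43.164 kPa.
Initial effective stress: σ'_0 = σ_v − u = 80.01 − 43.164 = 36.846 kPa.
Final effective stress: σ'_f = 36.846 + 70.1 = 106.95 kPa.
σ'_f = 106.95 ≤ σ'_p = 167 kPa, so the clay remains overconsolidated and only the recompression index applies:
S_c = C_r·H/(1+e₀)·log₁₀(σ'_f/σ'_0) = 0.067×3.4/1.92×log₁₀(106.95/36.846)
    = 0.11864 × 0.46279 = 0.05491 m

S_c ≈ 54.9 mm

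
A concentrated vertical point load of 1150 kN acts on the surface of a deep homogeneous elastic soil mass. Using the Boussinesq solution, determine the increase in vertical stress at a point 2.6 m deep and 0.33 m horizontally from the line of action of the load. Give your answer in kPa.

Boussinesq vertical stress below a point load on an elastic half-space:
Δσ_z = 3P/(2πz²) · [1 + (r/z)²]^(−5/2)
r/z = 0.33/2.6 = 0.12692; [1+(r/z)²]^(−5/2) = 0.96083.
Δσ_z = 3×1150/(2π×2.6²) × 0.96083 = 81.226 × 0.96083 = 78.04 kPa

Δσ_z ≈ 78 kPa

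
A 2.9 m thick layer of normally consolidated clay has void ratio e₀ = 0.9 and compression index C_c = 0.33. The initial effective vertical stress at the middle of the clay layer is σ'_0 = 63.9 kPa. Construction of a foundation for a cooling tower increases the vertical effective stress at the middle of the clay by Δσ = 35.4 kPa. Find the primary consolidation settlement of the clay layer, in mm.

S_c ≈ 96.4 mm

Final effective stress: σ'_f = σ'_0 + Δσ = 63.9 + 35.4 = 99.3 kPa.
Normally consolidated clay, so the full stress increment lies on the virgin compression line:
S_c = C_c·H/(1+e₀)·log₁₀(σ'_f/σ'_0) = 0.33×2.9/(1+0.9)×log₁₀(99.3/63.9)
    = 0.50368 × 0.19145 = 0.09643 m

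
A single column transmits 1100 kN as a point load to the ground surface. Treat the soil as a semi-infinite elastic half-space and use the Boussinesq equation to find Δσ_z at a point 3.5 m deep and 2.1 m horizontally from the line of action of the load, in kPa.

Boussinesq vertical stress below a point load on an elastic half-space:
Δσ_z = 3P/(2πz²) · [1 + (r/z)²]^(−5/2)
r/z = 2.1/3.5 = 0.6; [1+(r/z)²]^(−5/2) = 0.46361.
Δσ_z = 3×1100/(2π×3.5²) × 0.46361 = 42.874 × 0.46361 = 19.88 kPa

Δσ_z ≈ 19.9 kPa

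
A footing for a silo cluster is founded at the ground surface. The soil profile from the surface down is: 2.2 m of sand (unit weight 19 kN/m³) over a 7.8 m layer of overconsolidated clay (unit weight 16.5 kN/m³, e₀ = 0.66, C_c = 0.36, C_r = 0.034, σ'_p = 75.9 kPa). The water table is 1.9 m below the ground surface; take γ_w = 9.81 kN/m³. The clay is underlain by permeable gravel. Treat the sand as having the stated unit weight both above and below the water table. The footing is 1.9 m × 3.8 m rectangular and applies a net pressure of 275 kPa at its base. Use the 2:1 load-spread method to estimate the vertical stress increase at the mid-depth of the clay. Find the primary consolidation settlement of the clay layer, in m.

Mid-depth of clay below the ground surface: z = 2.2 + 7.8/2 = 6.1 m.
Total vertical stress at mid-clay: σ_v = 19×2.2 + 16.5×3.9 = 106.15 kPa.
Pore pressure: u = 9.81×(6.1 − 1.9) = 41.202 kPa.
Initial effective stress: σ'_0 = σ_v − u = 106.15 − 41.202 = 64.948 kPa.
Stress increase at mid-clay by the 2:1 spreading method:
Δσ = qBL/((B+z)(L+z)) = 275×1.9×3.8/((1.9+6.1)(3.8+6.1)) = 25.069 kPa
Final effective stress: σ'_f = 64.948 + 25.069 = 90.017 kPa.
σ'_f = 90.017 > σ'_p = 75.9 kPa, so the stress path crosses the preconsolidation pressure — recompression up to σ'_p, then virgin compression beyond:
S_c = H/(1+e₀)·[C_r·log₁₀(σ'_p/σ'_0) + C_c·log₁₀(σ'_f/σ'_p)]
    = 7.8/1.66 × [0.034×log₁₀(75.9/64.948) + 0.36×log₁₀(90.017/75.9)]
    = 4.6988 × [0.002301 + 0.02667] = 0.1361 m

S_c ≈ 0.136 m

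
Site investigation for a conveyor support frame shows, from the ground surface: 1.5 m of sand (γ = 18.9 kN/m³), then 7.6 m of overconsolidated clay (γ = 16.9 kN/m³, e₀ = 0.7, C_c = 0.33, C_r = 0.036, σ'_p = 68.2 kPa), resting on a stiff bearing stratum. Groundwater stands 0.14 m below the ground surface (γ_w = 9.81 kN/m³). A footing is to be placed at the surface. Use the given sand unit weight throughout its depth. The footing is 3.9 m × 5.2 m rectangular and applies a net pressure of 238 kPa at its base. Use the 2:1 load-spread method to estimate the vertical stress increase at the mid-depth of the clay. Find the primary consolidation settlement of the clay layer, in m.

S_c ≈ 0.225 m

Mid-depth of clay below the ground surface: z = 1.5 + 7.6/2 = 5.3 m.
Total vertical stress at mid-clay: σ_v = 18.9×1.5 + 16.9×3.8 = 92.57 kPa.
Pore pressure: u = 9.81×(5.3 − 0.14) = 50.62 kPa.
Initial effective stress: σ'_0 = σ_v − u = 92.57 − 50.62 = 41.95 kPa.
Stress increase at mid-clay by the 2:1 spreading method:
Δσ = qBL/((B+z)(L+z)) = 238×3.9×5.2/((3.9+5.3)(5.2+5.3)) = 49.965 kPa
Final effective stress: σ'_f = 41.95 + 49.965 = 91.915 kPa.
σ'_f = 91.915 > σ'_p = 68.2 kPa, so the stress path crosses the preconsolidation pressure — recompression up to σ'_p, then virgin compression beyond:
S_c = H/(1+e₀)·[C_r·log₁₀(σ'_p/σ'_0) + C_c·log₁₀(σ'_f/σ'_p)]
    = 7.6/1.7 × [0.036×log₁₀(68.2/41.95) + 0.33×log₁₀(91.915/68.2)]
    = 4.4706 × [0.0075979 + 0.042769] = 0.2252 m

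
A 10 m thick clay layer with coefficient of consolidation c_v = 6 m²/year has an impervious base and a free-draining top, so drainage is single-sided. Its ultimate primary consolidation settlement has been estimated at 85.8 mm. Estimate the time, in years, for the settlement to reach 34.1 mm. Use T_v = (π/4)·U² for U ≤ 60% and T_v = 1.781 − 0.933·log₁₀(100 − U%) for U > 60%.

Drainage path length: H_d = H = 10 m (single drainage).
U = S(t)/S_ult = 34.1/85.8 = 0.3974.
U ≤ 60%: T_v = (π/4)·U² = (π/4)×0.39744² = 0.12406.
t = T_v·H_d²/c_v = 0.12406×10²/6 = 2.068 years.

t ≈ 2.07 years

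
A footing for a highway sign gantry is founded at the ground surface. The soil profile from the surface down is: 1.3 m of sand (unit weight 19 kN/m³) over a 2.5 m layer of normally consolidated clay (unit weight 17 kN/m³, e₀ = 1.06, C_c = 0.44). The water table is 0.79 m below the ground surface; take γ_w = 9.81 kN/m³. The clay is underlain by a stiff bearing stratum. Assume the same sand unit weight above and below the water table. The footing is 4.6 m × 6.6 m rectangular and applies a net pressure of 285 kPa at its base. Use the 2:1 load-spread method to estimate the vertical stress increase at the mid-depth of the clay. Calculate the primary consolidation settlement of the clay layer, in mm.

S_c ≈ 400 mm

Mid-depth of clay below the ground surface: z = 1.3 + 2.5/2 = 2.55 m.
Total vertical stress at mid-clay: σ_v = 19×1.3 + 17×1.25 = 45.95 kPa.
Pore pressure: u = 9.81×(2.55 − 0.79) = 17.266 kPa.
Initial effective stress: σ'_0 = σ_v − u = 45.95 − 17.266 = 28.684 kPa.
Stress increase at mid-clay by the 2:1 spreading method:
Δσ = qBL/((B+z)(L+z)) = 285×4.6×6.6/((4.6+2.55)(6.6+2.55)) = 132.26 kPa
Final effective stress: σ'_f = σ'_0 + Δσ = 28.684 + 132.26 = 160.94 kPa.
Normally consolidated clay, so the full stress increment lies on the virgin compression line:
S_c = C_c·H/(1+e₀)·log₁₀(σ'_f/σ'_0) = 0.44×2.5/(1+1.06)×log₁₀(160.94/28.684)
    = 0.53398 × 0.74902 = 0.4 m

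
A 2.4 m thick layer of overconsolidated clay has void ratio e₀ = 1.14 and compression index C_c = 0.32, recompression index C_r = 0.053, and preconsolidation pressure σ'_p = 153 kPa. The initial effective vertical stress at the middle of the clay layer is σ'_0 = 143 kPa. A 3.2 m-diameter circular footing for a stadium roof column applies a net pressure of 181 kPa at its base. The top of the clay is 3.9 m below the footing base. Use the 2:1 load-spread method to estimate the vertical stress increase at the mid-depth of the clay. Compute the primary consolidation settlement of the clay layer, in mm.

Mid-depth of clay below the footing base: z = 3.9 + 2.4/2 = 5.1 m.
Stress increase at mid-clay by the 2:1 spreading method:
Δσ ≈ qD²/(D+z)² = 181×3.2²/(3.2+5.1)² = 26.904 kPa
Final effective stress: σ'_f = 143 + 26.904 = 169.9 kPa.
σ'_f = 169.9 > σ'_p = 153 kPa, so the stress path crosses the preconsolidation pressure — recompression up to σ'_p, then virgin compression beyond:
S_c = H/(1+e₀)·[C_r·log₁₀(σ'_p/σ'_0) + C_c·log₁₀(σ'_f/σ'_p)]
    = 2.4/2.14 × [0.053×log₁₀(153/143) + 0.32×log₁₀(169.9/153)]
    = 1.1215 × [0.0015558 + 0.014561] = 0.01807 m

S_c ≈ 18.1 mm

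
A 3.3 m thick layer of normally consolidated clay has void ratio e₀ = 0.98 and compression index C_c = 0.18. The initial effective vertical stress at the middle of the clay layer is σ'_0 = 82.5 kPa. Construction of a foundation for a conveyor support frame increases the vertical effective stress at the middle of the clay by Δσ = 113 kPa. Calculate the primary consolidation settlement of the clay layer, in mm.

S_c ≈ 112 mm

Final effective stress: σ'_f = σ'_0 + Δσ = 82.5 + 113 = 195.5 kPa.
Normally consolidated clay, so the full stress increment lies on the virgin compression line:
S_c = C_c·H/(1+e₀)·log₁₀(σ'_f/σ'_0) = 0.18×3.3/(1+0.98)×log₁₀(195.5/82.5)
    = 0.3 × 0.37469 = 0.1124 m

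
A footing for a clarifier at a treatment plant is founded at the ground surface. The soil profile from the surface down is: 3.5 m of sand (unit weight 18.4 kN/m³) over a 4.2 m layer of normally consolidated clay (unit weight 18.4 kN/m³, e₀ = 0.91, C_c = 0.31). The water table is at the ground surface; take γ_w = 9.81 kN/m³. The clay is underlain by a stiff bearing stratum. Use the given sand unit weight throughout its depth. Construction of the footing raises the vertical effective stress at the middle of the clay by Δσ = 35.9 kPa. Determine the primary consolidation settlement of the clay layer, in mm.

Mid-depth of clay below the ground surface: z = 3.5 + 4.2/2 = 5.6 m.
Total vertical stress at mid-clay: σ_v = 18.4×3.5 + 18.4×2.1 = 103.04 kPa.
Pore pressure: u = 9.81×(5.6 − 0) = 54.936 kPa.
Initial effective stress: σ'_0 = σ_v − u = 103.04 − 54.936 = 48.104 kPa.
Final effective stress: σ'_f = σ'_0 + Δσ = 48.104 + 35.9 = 84.004 kPa.
Normally consolidated clay, so the full stress increment lies on the virgin compression line:
S_c = C_c·H/(1+e₀)·log₁₀(σ'_f/σ'_0) = 0.31×4.2/(1+0.91)×log₁₀(84.004/48.104)
    = 0.68168 × 0.24212 = 0.165 m

S_c ≈ 165 mm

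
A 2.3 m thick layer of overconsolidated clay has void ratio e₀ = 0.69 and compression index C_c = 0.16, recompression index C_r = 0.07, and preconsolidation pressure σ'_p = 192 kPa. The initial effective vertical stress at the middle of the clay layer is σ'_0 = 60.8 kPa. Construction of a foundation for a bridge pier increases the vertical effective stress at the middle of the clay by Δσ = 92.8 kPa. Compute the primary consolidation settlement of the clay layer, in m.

Final effective stress: σ'_f = 60.8 + 92.8 = 153.6 kPa.
σ'_f = 153.6 ≤ σ'_p = 192 kPa, so the clay remains overconsolidated and only the recompression index applies:
S_c = C_r·H/(1+e₀)·log₁₀(σ'_f/σ'_0) = 0.07×2.3/1.69×log₁₀(153.6/60.8)
    = 0.095263 × 0.40249 = 0.03834 m

S_c ≈ 0.0383 m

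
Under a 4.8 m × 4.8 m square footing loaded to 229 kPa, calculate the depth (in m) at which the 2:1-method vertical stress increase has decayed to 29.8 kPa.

z ≈ 8.51 m

2:1 spreading — at depth z the loaded area has grown by z in each plan dimension:
qB²/(B+z)² = Δσ_z ⇒ z = B(√(q/Δσ_z) − 1) = 4.8×(√(229/29.8) − 1) = 8.506 m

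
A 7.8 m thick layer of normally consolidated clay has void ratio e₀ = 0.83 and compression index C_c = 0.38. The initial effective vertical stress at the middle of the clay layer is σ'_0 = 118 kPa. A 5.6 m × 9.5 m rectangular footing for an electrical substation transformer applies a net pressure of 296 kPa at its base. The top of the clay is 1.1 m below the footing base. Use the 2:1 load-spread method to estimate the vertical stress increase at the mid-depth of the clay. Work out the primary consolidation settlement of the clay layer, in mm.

S_c ≈ 440 mm

Mid-depth of clay below the footing base: z = 1.1 + 7.8/2 = 5 m.
Stress increase at mid-clay by the 2:1 spreading method:
Δσ = qBL/((B+z)(L+z)) = 296×5.6×9.5/((5.6+5)(9.5+5)) = 102.45 kPa
Final effective stress: σ'_f = σ'_0 + Δσ = 118 + 102.45 = 220.45 kPa.
Normally consolidated clay, so the full stress increment lies on the virgin compression line:
S_c = C_c·H/(1+e₀)·log₁₀(σ'_f/σ'_0) = 0.38×7.8/(1+0.83)×log₁₀(220.45/118)
    = 1.6197 × 0.27143 = 0.4396 m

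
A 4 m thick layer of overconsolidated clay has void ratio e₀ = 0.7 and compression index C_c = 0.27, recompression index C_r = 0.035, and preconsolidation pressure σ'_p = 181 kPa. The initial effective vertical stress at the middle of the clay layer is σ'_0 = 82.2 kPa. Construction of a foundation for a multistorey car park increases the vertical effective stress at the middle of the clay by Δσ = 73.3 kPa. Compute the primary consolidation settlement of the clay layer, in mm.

S_c ≈ 22.8 mm

Final effective stress: σ'_f = 82.2 + 73.3 = 155.5 kPa.
σ'_f = 155.5 ≤ σ'_p = 181 kPa, so the clay remains overconsolidated and only the recompression index applies:
S_c = C_r·H/(1+e₀)·log₁₀(σ'_f/σ'_0) = 0.035×4/1.7×log₁₀(155.5/82.2)
    = 0.082352 × 0.27686 = 0.0228 m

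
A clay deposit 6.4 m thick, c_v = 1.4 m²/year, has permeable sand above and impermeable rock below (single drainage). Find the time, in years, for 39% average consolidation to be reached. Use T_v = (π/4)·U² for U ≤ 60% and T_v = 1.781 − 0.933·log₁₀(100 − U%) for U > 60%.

Drainage path length: H_d = H = 6.4 m (single drainage).
U ≤ 60%: T_v = (π/4)·U² = (π/4)×0.39² = 0.11946.
t = T_v·H_d²/c_v = 0.11946×6.4²/1.4 = 3.495 years.

t ≈ 3.5 years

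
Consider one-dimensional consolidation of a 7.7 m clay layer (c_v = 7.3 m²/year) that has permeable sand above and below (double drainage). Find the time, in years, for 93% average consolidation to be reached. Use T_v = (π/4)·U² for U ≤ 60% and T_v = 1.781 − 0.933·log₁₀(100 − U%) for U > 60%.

Drainage path length: H_d = H/2 = 3.85 m (double drainage).
U > 60%: T_v = 1.781 − 0.933·log₁₀(100 − 93) = 0.99252.
t = T_v·H_d²/c_v = 0.99252×3.85²/7.3 = 2.015 years.

t ≈ 2.02 years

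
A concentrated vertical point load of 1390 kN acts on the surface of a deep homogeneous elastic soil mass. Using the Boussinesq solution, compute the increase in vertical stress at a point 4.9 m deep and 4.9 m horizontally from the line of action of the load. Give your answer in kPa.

Boussinesq vertical stress below a point load on an elastic half-space:
Δσ_z = 3P/(2πz²) · [1 + (r/z)²]^(−5/2)
r/z = 4.9/4.9 = 1; [1+(r/z)²]^(−5/2) = 0.17678.
Δσ_z = 3×1390/(2π×4.9²) × 0.17678 = 27.642 × 0.17678 = 4.887 kPa

Δσ_z ≈ 4.89 kPa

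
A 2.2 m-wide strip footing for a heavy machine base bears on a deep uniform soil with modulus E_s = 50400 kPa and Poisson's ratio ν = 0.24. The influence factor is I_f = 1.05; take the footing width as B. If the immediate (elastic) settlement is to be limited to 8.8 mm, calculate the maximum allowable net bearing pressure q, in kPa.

q ≈ 204 kPa

S_e = q·B·(1−ν²)/E_s · I_f  ⇒  q = S_e·E_s / (B·(1−ν²)·I_f).
q = 0.0088 × 50400 / (2.2 × 0.9424 × 1.05) = 203.7 kPa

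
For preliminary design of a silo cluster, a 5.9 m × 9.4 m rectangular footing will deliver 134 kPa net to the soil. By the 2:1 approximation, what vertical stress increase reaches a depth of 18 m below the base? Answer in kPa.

By the 2:1 method the load spreads at 1 horizontal : 2 vertical, so at depth z the loaded area has grown by z in each plan dimension:
Δσ = qBL/((B+z)(L+z)) = 134×5.9×9.4/((5.9+18)(9.4+18)) = 11.348 kPa

Δσ_z ≈ 11.3 kPa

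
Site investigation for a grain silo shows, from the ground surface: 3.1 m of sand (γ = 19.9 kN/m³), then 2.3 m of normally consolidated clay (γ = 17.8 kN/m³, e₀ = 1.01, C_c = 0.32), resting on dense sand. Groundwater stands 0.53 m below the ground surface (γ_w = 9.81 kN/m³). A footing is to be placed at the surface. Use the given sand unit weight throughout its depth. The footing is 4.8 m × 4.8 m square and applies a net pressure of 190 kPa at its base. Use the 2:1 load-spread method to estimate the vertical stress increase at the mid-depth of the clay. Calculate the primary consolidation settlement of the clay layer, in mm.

Mid-depth of clay below the ground surface: z = 3.1 + 2.3/2 = 4.25 m.
Total vertical stress at mid-clay: σ_v = 19.9×3.1 + 17.8×1.15 = 82.16 kPa.
Pore pressure: u = 9.81×(4.25 − 0.53) = 36.493 kPa.
Initial effective stress: σ'_0 = σ_v − u = 82.16 − 36.493 = 45.667 kPa.
Stress increase at mid-clay by the 2:1 spreading method:
Δσ = qBL/((B+z)(L+z)) = 190×4.8×4.8/((4.8+4.25)(4.8+4.25)) = 53.449 kPa
Final effective stress: σ'_f = σ'_0 + Δσ = 45.667 + 53.449 = 99.116 kPa.
Normally consolidated clay, so the full stress increment lies on the virgin compression line:
S_c = C_c·H/(1+e₀)·log₁₀(σ'_f/σ'_0) = 0.32×2.3/(1+1.01)×log₁₀(99.116/45.667)
    = 0.36617 × 0.33654 = 0.1232 m

S_c ≈ 123 mm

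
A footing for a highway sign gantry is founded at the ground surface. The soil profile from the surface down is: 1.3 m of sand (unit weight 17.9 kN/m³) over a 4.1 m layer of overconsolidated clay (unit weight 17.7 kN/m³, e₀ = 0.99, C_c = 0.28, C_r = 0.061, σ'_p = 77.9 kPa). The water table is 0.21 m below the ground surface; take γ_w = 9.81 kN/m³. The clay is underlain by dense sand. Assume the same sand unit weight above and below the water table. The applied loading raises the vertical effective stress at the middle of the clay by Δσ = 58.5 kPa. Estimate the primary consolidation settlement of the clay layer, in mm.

S_c ≈ 82.8 mm

Mid-depth of clay below the ground surface: z = 1.3 + 4.1/2 = 3.35 m.
Total vertical stress at mid-clay: σ_v = 17.9×1.3 + 17.7×2.05 = 59.555 kPa.
Pore pressure: u = 9.81×(3.35 − 0.21) = 30.803 kPa.
Initial effective stress: σ'_0 = σ_v − u = 59.555 − 30.803 = 28.752 kPa.
Final effective stress: σ'_f = 28.752 + 58.5 = 87.252 kPa.
σ'_f = 87.252 > σ'_p = 77.9 kPa, so the stress path crosses the preconsolidation pressure — recompression up to σ'_p, then virgin compression beyond:
S_c = H/(1+e₀)·[C_r·log₁₀(σ'_p/σ'_0) + C_c·log₁₀(σ'_f/σ'_p)]
    = 4.1/1.99 × [0.061×log₁₀(77.9/28.752) + 0.28×log₁₀(87.252/77.9)]
    = 2.0603 × [0.026405 + 0.013787] = 0.08281 m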